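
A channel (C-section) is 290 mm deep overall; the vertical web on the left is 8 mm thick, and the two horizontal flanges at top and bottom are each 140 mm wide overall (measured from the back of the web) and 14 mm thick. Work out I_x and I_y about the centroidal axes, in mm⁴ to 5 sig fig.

I_x ≈ 8.6706 × 10⁷ mm⁴, I_y ≈ 1.2363 × 10⁷ mm⁴

Decompose the section into non-overlapping parts with the origin at the bottom-left of its bounding rectangle.
Web: 8 × 290, A = 2 320 mm², y = 145 mm, Ī = 16 259 333 mm⁴.
Top flange (beyond web): 132 × 14, A = 1 848 mm², y = 283 mm, Ī = 30 184 mm⁴.
Bottom flange (beyond web): 132 × 14, A = 1 848 mm², y = 7 mm, Ī = 30 184 mm⁴.
By symmetry the centroid is at mid-height, ȳ = 145 mm.
Transfer each piece to the centroidal x-axis using Ī + A·d² with d = y − 145:
  web: d = 0 mm → contributes +16 259 333 mm⁴
  top flange (beyond web): d = 138 mm → contributes +35 223 496 mm⁴
  bottom flange (beyond web): d = -138 mm → contributes +35 223 496 mm⁴
Total I = 86 706 325 mm⁴.
For the y-axis: x̄ = 47.00532 mm.
Repeating about the centroidal y-axis gives I_y = 12 363 029 mm⁴.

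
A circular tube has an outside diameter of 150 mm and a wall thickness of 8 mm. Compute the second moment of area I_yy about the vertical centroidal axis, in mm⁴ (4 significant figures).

I_yy ≈ 9.024 × 10⁶ mm⁴

Treat the section as a set of non-overlapping primitives; coordinates are from the bounding-box lower-left.
Outer circle: ⌀150, A = 17671.5 mm², x = 75 mm, Ī = 24 850 489 mm⁴.
Bore (subtracted): ⌀134, A = 14102.6 mm², x = 75 mm, Ī = 15 826 653 mm⁴.
By symmetry the centroid is at mid-width, x̄ = 75 mm.
All pieces are centred on the vertical centroidal axis, so I = ΣĪ (holes subtracted) = 9 023 835 mm⁴.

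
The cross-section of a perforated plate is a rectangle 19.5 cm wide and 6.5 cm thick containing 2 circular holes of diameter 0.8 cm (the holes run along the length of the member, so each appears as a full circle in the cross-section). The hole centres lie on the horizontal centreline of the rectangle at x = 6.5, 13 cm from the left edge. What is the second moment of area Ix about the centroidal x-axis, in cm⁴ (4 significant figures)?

Break the section into simple shapes (no overlaps), measuring from the bottom-left corner of the bounding box.
Plate: 19.5 × 6.5, A = 126.75 cm², y = 3.25 cm, Ī = 446.266 cm⁴.
Hole 1 (subtracted): ⌀0.8, A = 0.502655 cm², y = 3.25 cm, Ī = 0.0201062 cm⁴.
Hole 2 (subtracted): ⌀0.8, A = 0.502655 cm², y = 3.25 cm, Ī = 0.0201062 cm⁴.
By symmetry the centroid is at mid-height, ȳ = 3.25 cm.
All pieces are centred on the centroidal x-axis, so I = ΣĪ (holes subtracted) = 446.225 cm⁴.

Ix ≈ 446.2 cm⁴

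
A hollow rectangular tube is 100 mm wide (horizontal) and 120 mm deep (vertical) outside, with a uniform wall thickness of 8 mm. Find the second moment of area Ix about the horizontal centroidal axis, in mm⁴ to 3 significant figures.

Split into non-overlapping primitives; take the origin at the lower-left of the bounding box.
Outer rectangle: 100 × 120, A = 12 000 mm², y = 60 mm, Ī = 14 400 000 mm⁴.
Inner void (subtracted): 84 × 104, A = 8 736 mm², y = 60 mm, Ī = 7 874 048 mm⁴.
By symmetry the centroid is at mid-height, ȳ = 60 mm.
All pieces are centred on the horizontal centroidal axis, so I = ΣĪ (holes subtracted) = 6 525 952 mm⁴.

Ix ≈ 6.53 × 10⁶ mm⁴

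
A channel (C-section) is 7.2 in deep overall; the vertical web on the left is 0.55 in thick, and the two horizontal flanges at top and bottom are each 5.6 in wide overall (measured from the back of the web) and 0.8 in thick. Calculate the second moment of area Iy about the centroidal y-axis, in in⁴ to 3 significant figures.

Decompose the section into non-overlapping parts with the origin at the bottom-left of its bounding rectangle.
Web: 0.55 × 7.2, A = 3.96 in², x = 0.275 in, Ī = 0.099825 in⁴.
Top flange (beyond web): 5.05 × 0.8, A = 4.04 in², x = 3.075 in, Ī = 8.5858 in⁴.
Bottom flange (beyond web): 5.05 × 0.8, A = 4.04 in², x = 3.075 in, Ī = 8.5858 in⁴.
Centroid: x̄ = ΣA·x / ΣA = 2.1541 in.
Transfer each piece to the centroidal y-axis using Ī + A·d² with d = x − 2.1541:
  web: d = -1.8791 in → contributes +14.082 in⁴
  top flange (beyond web): d = 0.92093 in → contributes +12.012 in⁴
  bottom flange (beyond web): d = 0.92093 in → contributes +12.012 in⁴
Total I = 38.107 in⁴.

Iy ≈ 38.1 in⁴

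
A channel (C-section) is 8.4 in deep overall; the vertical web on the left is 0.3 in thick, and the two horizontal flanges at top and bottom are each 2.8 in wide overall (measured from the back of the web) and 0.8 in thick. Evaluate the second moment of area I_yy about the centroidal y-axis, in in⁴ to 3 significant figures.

Decompose the section into non-overlapping parts with the origin at the bottom-left of its bounding rectangle.
Web: 0.3 × 8.4, A = 2.52 in², x = 0.15 in, Ī = 0.0189 in⁴.
Top flange (beyond web): 2.5 × 0.8, A = 2 in², x = 1.55 in, Ī = 1.0417 in⁴.
Bottom flange (beyond web): 2.5 × 0.8, A = 2 in², x = 1.55 in, Ī = 1.0417 in⁴.
Centroid: x̄ = ΣA·x / ΣA = 1.0089 in.
Transfer each piece to the centroidal y-axis using Ī + A·d² with d = x − 1.0089:
  web: d = -0.8589 in → contributes +1.8779 in⁴
  top flange (beyond web): d = 0.5411 in → contributes +1.6273 in⁴
  bottom flange (beyond web): d = 0.5411 in → contributes +1.6273 in⁴
Total I = 5.1324 in⁴.

I_yy ≈ 5.13 in⁴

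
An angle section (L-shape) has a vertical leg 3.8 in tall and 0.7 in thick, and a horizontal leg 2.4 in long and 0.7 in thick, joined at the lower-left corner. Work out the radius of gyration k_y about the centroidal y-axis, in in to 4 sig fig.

k_y ≈ 0.6404 in

Decompose the section into non-overlapping parts with the origin at the bottom-left of its bounding rectangle.
Vertical leg: 0.7 × 3.8, A = 2.66 in², x = 0.35 in, Ī = 0.108617 in⁴.
Horizontal leg (remainder): 1.7 × 0.7, A = 1.19 in², x = 1.55 in, Ī = 0.286592 in⁴.
Centroid: x̄ = ΣA·x / ΣA = 0.720909 in.
Transfer each piece to the centroidal y-axis using Ī + A·d² with d = x − 0.720909:
  vertical leg: d = -0.370909 in → contributes +0.474562 in⁴
  horizontal leg (remainder): d = 0.829091 in → contributes +1.10459 in⁴
Total I = 1.57915 in⁴.
Radius of gyration: k = √(I/A) = √(1.57915 / 3.85) = 0.640444 in.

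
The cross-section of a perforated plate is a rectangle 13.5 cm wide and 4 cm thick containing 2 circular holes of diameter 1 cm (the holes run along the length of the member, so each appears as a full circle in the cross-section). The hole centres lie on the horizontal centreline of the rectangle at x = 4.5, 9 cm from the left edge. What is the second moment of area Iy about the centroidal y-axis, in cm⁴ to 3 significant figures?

Iy ≈ 812 cm⁴

Treat the section as a set of non-overlapping primitives; coordinates are from the bounding-box lower-left.
Plate: 13.5 × 4, A = 54 cm², x = 6.75 cm, Ī = 820.13 cm⁴.
Hole 1 (subtracted): ⌀1, A = 0.7854 cm², x = 4.5 cm, Ī = 0.049087 cm⁴.
Hole 2 (subtracted): ⌀1, A = 0.7854 cm², x = 9 cm, Ī = 0.049087 cm⁴.
By symmetry the centroid is at mid-width, x̄ = 6.75 cm.
Transfer each piece to the centroidal y-axis using Ī + A·d² with d = x − 6.75:
  plate: d = 0 cm → contributes +820.13 cm⁴
  hole 1: d = -2.25 cm → contributes −4.0252 cm⁴
  hole 2: d = 2.25 cm → contributes −4.0252 cm⁴
Total I = 812.07 cm⁴.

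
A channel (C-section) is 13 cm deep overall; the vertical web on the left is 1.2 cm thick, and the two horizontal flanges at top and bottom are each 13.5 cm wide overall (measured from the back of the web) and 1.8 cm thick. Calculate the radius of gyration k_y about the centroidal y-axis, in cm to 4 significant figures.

Decompose the section into non-overlapping parts with the origin at the bottom-left of its bounding rectangle.
Web: 1.2 × 13, A = 15.6 cm², x = 0.6 cm, Ī = 1.872 cm⁴.
Top flange (beyond web): 12.3 × 1.8, A = 22.14 cm², x = 7.35 cm, Ī = 279.13 cm⁴.
Bottom flange (beyond web): 12.3 × 1.8, A = 22.14 cm², x = 7.35 cm, Ī = 279.13 cm⁴.
Centroid: x̄ = ΣA·x / ΣA = 5.59148 cm.
Transfer each piece to the centroidal y-axis using Ī + A·d² with d = x − 5.59148:
  web: d = -4.99148 cm → contributes +390.544 cm⁴
  top flange (beyond web): d = 1.75852 cm → contributes +347.595 cm⁴
  bottom flange (beyond web): d = 1.75852 cm → contributes +347.595 cm⁴
Total I = 1085.74 cm⁴.
Radius of gyration: k = √(I/A) = √(1085.74 / 59.88) = 4.25815 cm.

k_y ≈ 4.258 cm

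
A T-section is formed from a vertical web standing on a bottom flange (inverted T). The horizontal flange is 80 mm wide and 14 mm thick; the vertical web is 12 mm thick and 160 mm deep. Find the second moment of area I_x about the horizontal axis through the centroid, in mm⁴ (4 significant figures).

Break the section into simple shapes (no overlaps), measuring from the bottom-left corner of the bounding box.
Flange: 80 × 14, A = 1 120 mm², y = 7 mm, Ī = 18293.3 mm⁴.
Web: 12 × 160, A = 1 920 mm², y = 94 mm, Ī = 4 096 000 mm⁴.
Centroid: ȳ = ΣA·y / ΣA = 61.9474 mm.
Transfer each piece to the horizontal axis through the centroid using Ī + A·d² with d = y − 61.9474:
  flange: d = -54.9474 mm → contributes +3 399 812 mm⁴
  web: d = 32.0526 mm → contributes +6 068 553 mm⁴
Total I = 9 468 365 mm⁴.

I_x ≈ 9.468 × 10⁶ mm⁴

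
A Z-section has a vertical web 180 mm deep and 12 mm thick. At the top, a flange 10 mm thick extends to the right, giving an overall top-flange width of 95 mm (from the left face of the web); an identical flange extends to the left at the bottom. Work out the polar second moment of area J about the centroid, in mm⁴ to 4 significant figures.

Break the section into simple shapes (no overlaps), measuring from the bottom-left corner of the bounding box.
Web: 12 × 180, A = 2 160 mm², y = 90 mm, Ī = 5 832 000 mm⁴.
Top flange (beyond web): 83 × 10, A = 830 mm², y = 175 mm, Ī = 6916.67 mm⁴.
Bottom flange (beyond web): 83 × 10, A = 830 mm², y = 5 mm, Ī = 6916.67 mm⁴.
Centroid: ȳ = ΣA·y / ΣA = 90 mm.
Transfer each piece to the centroidal x-axis using Ī + A·d² with d = y − 90:
  web: d = 0 mm → contributes +5 832 000 mm⁴
  top flange (beyond web): d = 85 mm → contributes +6 003 667 mm⁴
  bottom flange (beyond web): d = -85 mm → contributes +6 003 667 mm⁴
Total I = 17 839 333 mm⁴.
For the y-axis: x̄ = 89 mm.
Repeating about the centroidal y-axis gives I_y = 4 724 273 mm⁴.
Polar second moment: J = I_x + I_y = 22 563 607 mm⁴.

J ≈ 2.256 × 10⁷ mm⁴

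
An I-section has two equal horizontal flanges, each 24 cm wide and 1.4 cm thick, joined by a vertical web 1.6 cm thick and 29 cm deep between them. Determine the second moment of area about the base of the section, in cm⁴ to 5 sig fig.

Split into non-overlapping primitives; take the origin at the lower-left of the bounding box.
Bottom flange: 24 × 1.4, A = 33.6 cm², y = 0.7 cm, Ī = 5.488 cm⁴.
Web: 1.6 × 29, A = 46.4 cm², y = 15.9 cm, Ī = 3251.867 cm⁴.
Top flange: 24 × 1.4, A = 33.6 cm², y = 31.1 cm, Ī = 5.488 cm⁴.
Transfer each piece to the bottom edge using Ī + A·d² with d = y − 0:
  bottom flange: d = 0.7 cm → contributes +21.952 cm⁴
  web: d = 15.9 cm → contributes +14982.25 cm⁴
  top flange: d = 31.1 cm → contributes +32503.74 cm⁴
Total I = 47507.95 cm⁴.

I_base ≈ 4.7508 × 10⁴ cm⁴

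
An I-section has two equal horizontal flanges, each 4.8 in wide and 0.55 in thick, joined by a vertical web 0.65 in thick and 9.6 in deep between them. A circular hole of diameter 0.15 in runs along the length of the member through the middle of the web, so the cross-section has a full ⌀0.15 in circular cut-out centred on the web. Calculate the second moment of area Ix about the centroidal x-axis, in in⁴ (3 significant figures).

Ix ≈ 184 in⁴

Split into non-overlapping primitives; take the origin at the lower-left of the bounding box.
Bottom flange: 4.8 × 0.55, A = 2.64 in², y = 0.275 in, Ī = 0.06655 in⁴.
Web: 0.65 × 9.6, A = 6.24 in², y = 5.35 in, Ī = 47.923 in⁴.
Top flange: 4.8 × 0.55, A = 2.64 in², y = 10.425 in, Ī = 0.06655 in⁴.
Hole (subtracted): ⌀0.15, A = 0.017671 in², y = 5.35 in, Ī = 0.00002485 in⁴.
By symmetry the centroid is at mid-height, ȳ = 5.35 in.
Transfer each piece to the centroidal x-axis using Ī + A·d² with d = y − 5.35:
  bottom flange: d = -5.075 in → contributes +68.061 in⁴
  web: d = 0 in → contributes +47.923 in⁴
  top flange: d = 5.075 in → contributes +68.061 in⁴
  hole: d = 0 in → contributes −0.00002485 in⁴
Total I = 184.05 in⁴.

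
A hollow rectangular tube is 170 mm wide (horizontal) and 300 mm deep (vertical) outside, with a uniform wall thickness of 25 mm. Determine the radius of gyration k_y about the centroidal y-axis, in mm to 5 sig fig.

Split into non-overlapping primitives; take the origin at the lower-left of the bounding box.
Outer rectangle: 170 × 300, A = 51 000 mm², x = 85 mm, Ī = 122 825 000 mm⁴.
Inner void (subtracted): 120 × 250, A = 30 000 mm², x = 85 mm, Ī = 36 000 000 mm⁴.
By symmetry the centroid is at mid-width, x̄ = 85 mm.
All pieces are centred on the centroidal y-axis, so I = ΣĪ (holes subtracted) = 86 825 000 mm⁴.
Radius of gyration: k = √(I/A) = √(86 825 000 / 21 000) = 64.30026 mm.

k_y ≈ 64.300 mm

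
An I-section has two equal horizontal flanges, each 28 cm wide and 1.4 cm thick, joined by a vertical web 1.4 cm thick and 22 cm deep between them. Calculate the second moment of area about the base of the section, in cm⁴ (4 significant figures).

I_base ≈ 2.878 × 10⁴ cm⁴

Split into non-overlapping primitives; take the origin at the lower-left of the bounding box.
Bottom flange: 28 × 1.4, A = 39.2 cm², y = 0.7 cm, Ī = 6.40267 cm⁴.
Web: 1.4 × 22, A = 30.8 cm², y = 12.4 cm, Ī = 1242.27 cm⁴.
Top flange: 28 × 1.4, A = 39.2 cm², y = 24.1 cm, Ī = 6.40267 cm⁴.
Transfer each piece to a horizontal axis along the bottom face using Ī + A·d² with d = y − 0:
  bottom flange: d = 0.7 cm → contributes +25.6107 cm⁴
  web: d = 12.4 cm → contributes +5978.07 cm⁴
  top flange: d = 24.1 cm → contributes +22774.2 cm⁴
Total I = 28777.8 cm⁴.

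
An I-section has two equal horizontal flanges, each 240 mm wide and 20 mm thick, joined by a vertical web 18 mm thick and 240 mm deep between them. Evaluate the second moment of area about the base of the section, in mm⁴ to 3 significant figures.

Decompose the section into non-overlapping parts with the origin at the bottom-left of its bounding rectangle.
Bottom flange: 240 × 20, A = 4 800 mm², y = 10 mm, Ī = 160 000 mm⁴.
Web: 18 × 240, A = 4 320 mm², y = 140 mm, Ī = 20 736 000 mm⁴.
Top flange: 240 × 20, A = 4 800 mm², y = 270 mm, Ī = 160 000 mm⁴.
Transfer each piece to the bottom edge using Ī + A·d² with d = y − 0:
  bottom flange: d = 10 mm → contributes +640 000 mm⁴
  web: d = 140 mm → contributes +105 408 000 mm⁴
  top flange: d = 270 mm → contributes +350 080 000 mm⁴
Total I = 456 128 000 mm⁴.

I_base ≈ 4.56 × 10⁸ mm⁴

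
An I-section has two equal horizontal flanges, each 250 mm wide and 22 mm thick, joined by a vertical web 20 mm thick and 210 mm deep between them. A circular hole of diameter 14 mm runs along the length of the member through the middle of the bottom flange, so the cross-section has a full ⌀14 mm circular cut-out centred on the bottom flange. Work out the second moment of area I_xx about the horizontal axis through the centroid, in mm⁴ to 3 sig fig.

Break the section into simple shapes (no overlaps), measuring from the bottom-left corner of the bounding box.
Bottom flange: 250 × 22, A = 5 500 mm², y = 11 mm, Ī = 221 833 mm⁴.
Web: 20 × 210, A = 4 200 mm², y = 127 mm, Ī = 15 435 000 mm⁴.
Top flange: 250 × 22, A = 5 500 mm², y = 243 mm, Ī = 221 833 mm⁴.
Hole (subtracted): ⌀14, A = 153.94 mm², y = 11 mm, Ī = 1885.7 mm⁴.
Centroid: ȳ = ΣA·y / ΣA = 128.19 mm.
Transfer each piece to the horizontal axis through the centroid using Ī + A·d² with d = y − 128.19:
  bottom flange: d = -117.19 mm → contributes +75 751 949 mm⁴
  web: d = -1.1868 mm → contributes +15 440 916 mm⁴
  top flange: d = 114.81 mm → contributes +72 723 211 mm⁴
  hole: d = -117.19 mm → contributes −2 115 878 mm⁴
Total I = 161 800 198 mm⁴.

I_xx ≈ 1.62 × 10⁸ mm⁴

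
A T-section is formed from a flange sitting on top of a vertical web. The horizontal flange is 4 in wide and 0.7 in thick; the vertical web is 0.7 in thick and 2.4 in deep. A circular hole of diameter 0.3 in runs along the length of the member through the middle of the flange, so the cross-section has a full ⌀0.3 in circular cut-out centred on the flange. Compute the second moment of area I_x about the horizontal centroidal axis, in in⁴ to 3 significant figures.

Break the section into simple shapes (no overlaps), measuring from the bottom-left corner of the bounding box.
Flange: 4 × 0.7, A = 2.8 in², y = 2.75 in, Ī = 0.11433 in⁴.
Web: 0.7 × 2.4, A = 1.68 in², y = 1.2 in, Ī = 0.8064 in⁴.
Hole (subtracted): ⌀0.3, A = 0.070686 in², y = 2.75 in, Ī = 0.00039761 in⁴.
Centroid: ȳ = ΣA·y / ΣA = 2.1594 in.
Transfer each piece to the horizontal centroidal axis using Ī + A·d² with d = y − 2.1594:
  flange: d = 0.59057 in → contributes +1.0909 in⁴
  web: d = -0.95943 in → contributes +2.3529 in⁴
  hole: d = 0.59057 in → contributes −0.025051 in⁴
Total I = 3.4187 in⁴.

I_x ≈ 3.42 in⁴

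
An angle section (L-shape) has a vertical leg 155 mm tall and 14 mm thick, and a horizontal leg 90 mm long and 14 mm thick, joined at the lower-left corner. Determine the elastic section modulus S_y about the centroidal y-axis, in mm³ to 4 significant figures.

Split into non-overlapping primitives; take the origin at the lower-left of the bounding box.
Vertical leg: 14 × 155, A = 2 170 mm², x = 7 mm, Ī = 35443.3 mm⁴.
Horizontal leg (remainder): 76 × 14, A = 1 064 mm², x = 52 mm, Ī = 512 139 mm⁴.
Centroid: x̄ = ΣA·x / ΣA = 21.8052 mm.
Transfer each piece to the centroidal y-axis using Ī + A·d² with d = x − 21.8052:
  vertical leg: d = -14.8052 mm → contributes +511 094 mm⁴
  horizontal leg (remainder): d = 30.1948 mm → contributes +1 482 215 mm⁴
Total I = 1 993 309 mm⁴.
Extreme fibre distance c = 68.1948 mm; S = I/c = 29229.6 mm³.

S_y ≈ 2.923 × 10⁴ mm³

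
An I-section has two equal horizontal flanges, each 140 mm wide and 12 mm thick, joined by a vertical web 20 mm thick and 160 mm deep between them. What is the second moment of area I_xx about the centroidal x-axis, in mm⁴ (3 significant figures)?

I_xx ≈ 3.17 × 10⁷ mm⁴

Treat the section as a set of non-overlapping primitives; coordinates are from the bounding-box lower-left.
Bottom flange: 140 × 12, A = 1 680 mm², y = 6 mm, Ī = 20 160 mm⁴.
Web: 20 × 160, A = 3 200 mm², y = 92 mm, Ī = 6 826 667 mm⁴.
Top flange: 140 × 12, A = 1 680 mm², y = 178 mm, Ī = 20 160 mm⁴.
By symmetry the centroid is at mid-height, ȳ = 92 mm.
Transfer each piece to the centroidal x-axis using Ī + A·d² with d = y − 92:
  bottom flange: d = -86 mm → contributes +12 445 440 mm⁴
  web: d = 0 mm → contributes +6 826 667 mm⁴
  top flange: d = 86 mm → contributes +12 445 440 mm⁴
Total I = 31 717 547 mm⁴.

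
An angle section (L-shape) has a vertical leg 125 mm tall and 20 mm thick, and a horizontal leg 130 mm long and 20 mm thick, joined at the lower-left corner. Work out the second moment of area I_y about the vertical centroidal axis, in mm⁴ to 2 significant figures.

I_y ≈ 7.2 × 10⁶ mm⁴

Split into non-overlapping primitives; take the origin at the lower-left of the bounding box.
Vertical leg: 20 × 125, A = 2 500 mm², x = 10 mm, Ī = 83 333 mm⁴.
Horizontal leg (remainder): 110 × 20, A = 2 200 mm², x = 75 mm, Ī = 2 218 333 mm⁴.
Centroid: x̄ = ΣA·x / ΣA = 40.43 mm.
Transfer each piece to the vertical centroidal axis using Ī + A·d² with d = x − 40.43:
  vertical leg: d = -30.43 mm → contributes +2 397 616 mm⁴
  horizontal leg (remainder): d = 34.57 mm → contributes +4 848 200 mm⁴
Total I = 7 245 816 mm⁴.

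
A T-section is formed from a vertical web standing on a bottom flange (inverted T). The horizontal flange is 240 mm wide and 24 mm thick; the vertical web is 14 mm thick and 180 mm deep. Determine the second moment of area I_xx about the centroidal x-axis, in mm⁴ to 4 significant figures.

I_xx ≈ 2.532 × 10⁷ mm⁴

Break the section into simple shapes (no overlaps), measuring from the bottom-left corner of the bounding box.
Flange: 240 × 24, A = 5 760 mm², y = 12 mm, Ī = 276 480 mm⁴.
Web: 14 × 180, A = 2 520 mm², y = 114 mm, Ī = 6 804 000 mm⁴.
Centroid: ȳ = ΣA·y / ΣA = 43.0435 mm.
Transfer each piece to the centroidal x-axis using Ī + A·d² with d = y − 43.0435:
  flange: d = -31.0435 mm → contributes +5 827 378 mm⁴
  web: d = 70.9565 mm → contributes +19 491 767 mm⁴
Total I = 25 319 144 mm⁴.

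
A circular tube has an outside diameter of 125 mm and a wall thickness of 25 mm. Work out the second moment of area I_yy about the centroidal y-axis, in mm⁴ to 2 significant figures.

Break the section into simple shapes (no overlaps), measuring from the bottom-left corner of the bounding box.
Outer circle: ⌀125, A = 12 272 mm², x = 62.5 mm, Ī = 11 984 225 mm⁴.
Bore (subtracted): ⌀75, A = 4 418 mm², x = 62.5 mm, Ī = 1 553 156 mm⁴.
By symmetry the centroid is at mid-width, x̄ = 62.5 mm.
All pieces are centred on the centroidal y-axis, so I = ΣĪ (holes subtracted) = 10 431 069 mm⁴.

I_yy ≈ 1.0 × 10⁷ mm⁴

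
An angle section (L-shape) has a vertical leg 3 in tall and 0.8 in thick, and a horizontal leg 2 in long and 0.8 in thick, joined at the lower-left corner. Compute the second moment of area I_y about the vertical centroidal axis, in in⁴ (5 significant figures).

I_y ≈ 0.92891 in⁴

Treat the section as a set of non-overlapping primitives; coordinates are from the bounding-box lower-left.
Vertical leg: 0.8 × 3, A = 2.4 in², x = 0.4 in, Ī = 0.128 in⁴.
Horizontal leg (remainder): 1.2 × 0.8, A = 0.96 in², x = 1.4 in, Ī = 0.1152 in⁴.
Centroid: x̄ = ΣA·x / ΣA = 0.6857143 in.
Transfer each piece to the vertical centroidal axis using Ī + A·d² with d = x − 0.6857143:
  vertical leg: d = -0.2857143 in → contributes +0.3239184 in⁴
  horizontal leg (remainder): d = 0.7142857 in → contributes +0.6049959 in⁴
Total I = 0.9289143 in⁴.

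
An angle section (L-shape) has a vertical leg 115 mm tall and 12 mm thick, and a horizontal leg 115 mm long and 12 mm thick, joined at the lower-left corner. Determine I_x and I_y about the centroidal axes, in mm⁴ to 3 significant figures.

Treat the section as a set of non-overlapping primitives; coordinates are from the bounding-box lower-left.
Vertical leg: 12 × 115, A = 1 380 mm², y = 57.5 mm, Ī = 1 520 875 mm⁴.
Horizontal leg (remainder): 103 × 12, A = 1 236 mm², y = 6 mm, Ī = 14 832 mm⁴.
Centroid: ȳ = ΣA·y / ΣA = 33.167 mm.
Transfer each piece to the centroidal x-axis using Ī + A·d² with d = y − 33.167:
  vertical leg: d = 24.333 mm → contributes +2 337 937 mm⁴
  horizontal leg (remainder): d = -27.167 mm → contributes +927 086 mm⁴
Total I = 3 265 023 mm⁴.
For the y-axis: x̄ = 33.167 mm.
Repeating about the centroidal y-axis gives I_y = 3 265 023 mm⁴.

I_x ≈ 3.27 × 10⁶ mm⁴, I_y ≈ 3.27 × 10⁶ mm⁴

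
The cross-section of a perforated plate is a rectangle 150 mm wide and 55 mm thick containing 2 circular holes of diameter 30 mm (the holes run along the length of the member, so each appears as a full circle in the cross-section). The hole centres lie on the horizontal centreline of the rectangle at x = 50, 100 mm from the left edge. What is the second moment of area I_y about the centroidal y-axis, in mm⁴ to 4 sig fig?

Break the section into simple shapes (no overlaps), measuring from the bottom-left corner of the bounding box.
Plate: 150 × 55, A = 8 250 mm², x = 75 mm, Ī = 15 468 750 mm⁴.
Hole 1 (subtracted): ⌀30, A = 706.858 mm², x = 50 mm, Ī = 39760.8 mm⁴.
Hole 2 (subtracted): ⌀30, A = 706.858 mm², x = 100 mm, Ī = 39760.8 mm⁴.
By symmetry the centroid is at mid-width, x̄ = 75 mm.
Transfer each piece to the centroidal y-axis using Ī + A·d² with d = x − 75:
  plate: d = 0 mm → contributes +15 468 750 mm⁴
  hole 1: d = -25 mm → contributes −481 547 mm⁴
  hole 2: d = 25 mm → contributes −481 547 mm⁴
Total I = 14 505 656 mm⁴.

I_y ≈ 1.451 × 10⁷ mm⁴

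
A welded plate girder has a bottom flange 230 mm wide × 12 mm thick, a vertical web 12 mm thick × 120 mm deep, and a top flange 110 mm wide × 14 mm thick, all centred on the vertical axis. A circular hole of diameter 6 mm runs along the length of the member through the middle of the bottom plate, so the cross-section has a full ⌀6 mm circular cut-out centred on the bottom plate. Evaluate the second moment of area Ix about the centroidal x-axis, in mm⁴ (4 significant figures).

Split into non-overlapping primitives; take the origin at the lower-left of the bounding box.
Bottom plate: 230 × 12, A = 2 760 mm², y = 6 mm, Ī = 33 120 mm⁴.
Web plate: 12 × 120, A = 1 440 mm², y = 72 mm, Ī = 1 728 000 mm⁴.
Top plate: 110 × 14, A = 1 540 mm², y = 139 mm, Ī = 25153.3 mm⁴.
Hole (subtracted): ⌀6, A = 28.2743 mm², y = 6 mm, Ī = 63.6173 mm⁴.
Centroid: ȳ = ΣA·y / ΣA = 58.499 mm.
Transfer each piece to the centroidal x-axis using Ī + A·d² with d = y − 58.499:
  bottom plate: d = -52.499 mm → contributes +7 640 086 mm⁴
  web plate: d = 13.501 mm → contributes +1 990 478 mm⁴
  top plate: d = 80.501 mm → contributes +10 004 981 mm⁴
  hole: d = -52.499 mm → contributes −77991.8 mm⁴
Total I = 19 557 554 mm⁴.

Ix ≈ 1.956 × 10⁷ mm⁴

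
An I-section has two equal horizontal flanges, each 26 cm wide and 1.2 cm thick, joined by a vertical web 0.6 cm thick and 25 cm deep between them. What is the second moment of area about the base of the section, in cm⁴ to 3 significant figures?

I_base ≈ 2.60 × 10⁴ cm⁴

Split into non-overlapping primitives; take the origin at the lower-left of the bounding box.
Bottom flange: 26 × 1.2, A = 31.2 cm², y = 0.6 cm, Ī = 3.744 cm⁴.
Web: 0.6 × 25, A = 15 cm², y = 13.7 cm, Ī = 781.25 cm⁴.
Top flange: 26 × 1.2, A = 31.2 cm², y = 26.8 cm, Ī = 3.744 cm⁴.
Transfer each piece to the base of the section using Ī + A·d² with d = y − 0:
  bottom flange: d = 0.6 cm → contributes +14.976 cm⁴
  web: d = 13.7 cm → contributes +3596.6 cm⁴
  top flange: d = 26.8 cm → contributes +22 413 cm⁴
Total I = 26 024 cm⁴.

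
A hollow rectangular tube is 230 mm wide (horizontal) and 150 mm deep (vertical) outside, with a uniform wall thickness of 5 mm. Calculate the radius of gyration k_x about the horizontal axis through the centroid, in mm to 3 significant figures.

Split into non-overlapping primitives; take the origin at the lower-left of the bounding box.
Outer rectangle: 230 × 150, A = 34 500 mm², y = 75 mm, Ī = 64 687 500 mm⁴.
Inner void (subtracted): 220 × 140, A = 30 800 mm², y = 75 mm, Ī = 50 306 667 mm⁴.
By symmetry the centroid is at mid-height, ȳ = 75 mm.
All pieces are centred on the horizontal axis through the centroid, so I = ΣĪ (holes subtracted) = 14 380 833 mm⁴.
Radius of gyration: k = √(I/A) = √(14 380 833 / 3 700) = 62.343 mm.

k_x ≈ 62.3 mm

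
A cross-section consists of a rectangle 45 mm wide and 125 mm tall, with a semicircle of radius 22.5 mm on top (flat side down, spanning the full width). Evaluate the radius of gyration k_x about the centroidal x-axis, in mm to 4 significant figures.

k_x ≈ 41.33 mm

Decompose the section into non-overlapping parts with the origin at the bottom-left of its bounding rectangle.
Rectangular body: 45 × 125, A = 5 625 mm², y = 62.5 mm, Ī = 7 324 219 mm⁴.
Semicircular cap: semicircle r = 22.5, A = 795.216 mm², y = 134.549 mm, Ī = 28129.5 mm⁴.
Centroid: ȳ = ΣA·y / ΣA = 71.4241 mm.
Transfer each piece to the centroidal x-axis using Ī + A·d² with d = y − 71.4241:
  rectangular body: d = -8.92411 mm → contributes +7 772 193 mm⁴
  semicircular cap: d = 63.1252 mm → contributes +3 196 896 mm⁴
Total I = 10 969 088 mm⁴.
Radius of gyration: k = √(I/A) = √(10 969 088 / 6420.22) = 41.3343 mm.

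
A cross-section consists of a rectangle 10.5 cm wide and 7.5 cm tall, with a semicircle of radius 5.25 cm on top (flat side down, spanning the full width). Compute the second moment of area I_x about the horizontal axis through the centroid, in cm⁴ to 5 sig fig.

I_x ≈ 1450.9 cm⁴

Break the section into simple shapes (no overlaps), measuring from the bottom-left corner of the bounding box.
Rectangular body: 10.5 × 7.5, A = 78.75 cm², y = 3.75 cm, Ī = 369.1406 cm⁴.
Semicircular cap: semicircle r = 5.25, A = 43.29507 cm², y = 9.728169 cm, Ī = 83.38142 cm⁴.
Centroid: ȳ = ΣA·y / ΣA = 5.870735 cm.
Transfer each piece to the horizontal axis through the centroid using Ī + A·d² with d = y − 5.870735:
  rectangular body: d = -2.120735 cm → contributes +723.3201 cm⁴
  semicircular cap: d = 3.857434 cm → contributes +727.6034 cm⁴
Total I = 1450.923 cm⁴.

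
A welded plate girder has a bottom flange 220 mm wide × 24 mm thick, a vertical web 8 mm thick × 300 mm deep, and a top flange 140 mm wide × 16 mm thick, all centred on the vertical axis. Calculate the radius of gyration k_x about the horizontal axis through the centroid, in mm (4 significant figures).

k_x ≈ 137.5 mm

Treat the section as a set of non-overlapping primitives; coordinates are from the bounding-box lower-left.
Bottom plate: 220 × 24, A = 5 280 mm², y = 12 mm, Ī = 253 440 mm⁴.
Web plate: 8 × 300, A = 2 400 mm², y = 174 mm, Ī = 18 000 000 mm⁴.
Top plate: 140 × 16, A = 2 240 mm², y = 332 mm, Ī = 47786.7 mm⁴.
Centroid: ȳ = ΣA·y / ΣA = 123.452 mm.
Transfer each piece to the horizontal axis through the centroid using Ī + A·d² with d = y − 123.452:
  bottom plate: d = -111.452 mm → contributes +65 838 759 mm⁴
  web plate: d = 50.5484 mm → contributes +24 132 335 mm⁴
  top plate: d = 208.548 mm → contributes +97 470 829 mm⁴
Total I = 187 441 923 mm⁴.
Radius of gyration: k = √(I/A) = √(187 441 923 / 9 920) = 137.46 mm.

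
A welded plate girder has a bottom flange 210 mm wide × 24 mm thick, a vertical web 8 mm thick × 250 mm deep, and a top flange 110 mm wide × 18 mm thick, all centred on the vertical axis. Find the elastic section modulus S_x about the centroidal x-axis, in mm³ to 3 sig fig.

Break the section into simple shapes (no overlaps), measuring from the bottom-left corner of the bounding box.
Bottom plate: 210 × 24, A = 5 040 mm², y = 12 mm, Ī = 241 920 mm⁴.
Web plate: 8 × 250, A = 2 000 mm², y = 149 mm, Ī = 10 416 667 mm⁴.
Top plate: 110 × 18, A = 1 980 mm², y = 283 mm, Ī = 53 460 mm⁴.
Centroid: ȳ = ΣA·y / ΣA = 101.86 mm.
Transfer each piece to the centroidal x-axis using Ī + A·d² with d = y − 101.86:
  bottom plate: d = -89.865 mm → contributes +40 943 309 mm⁴
  web plate: d = 47.135 mm → contributes +14 860 131 mm⁴
  top plate: d = 181.14 mm → contributes +65 017 222 mm⁴
Total I = 120 820 662 mm⁴.
Extreme fibre distance c = 190.14 mm; S = I/c = 635 446 mm³.

S_x ≈ 6.35 × 10⁵ mm³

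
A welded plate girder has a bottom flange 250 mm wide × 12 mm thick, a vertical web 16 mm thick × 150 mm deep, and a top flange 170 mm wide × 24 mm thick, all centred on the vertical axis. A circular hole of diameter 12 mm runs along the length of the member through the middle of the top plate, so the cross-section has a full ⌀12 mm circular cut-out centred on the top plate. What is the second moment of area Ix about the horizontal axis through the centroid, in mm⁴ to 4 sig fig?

Treat the section as a set of non-overlapping primitives; coordinates are from the bounding-box lower-left.
Bottom plate: 250 × 12, A = 3 000 mm², y = 6 mm, Ī = 36 000 mm⁴.
Web plate: 16 × 150, A = 2 400 mm², y = 87 mm, Ī = 4 500 000 mm⁴.
Top plate: 170 × 24, A = 4 080 mm², y = 174 mm, Ī = 195 840 mm⁴.
Hole (subtracted): ⌀12, A = 113.097 mm², y = 174 mm, Ī = 1017.88 mm⁴.
Centroid: ȳ = ΣA·y / ΣA = 97.9023 mm.
Transfer each piece to the horizontal axis through the centroid using Ī + A·d² with d = y − 97.9023:
  bottom plate: d = -91.9023 mm → contributes +25 374 083 mm⁴
  web plate: d = -10.9023 mm → contributes +4 785 263 mm⁴
  top plate: d = 76.0977 mm → contributes +23 822 565 mm⁴
  hole: d = 76.0977 mm → contributes −655 949 mm⁴
Total I = 53 325 962 mm⁴.

Ix ≈ 5.333 × 10⁷ mm⁴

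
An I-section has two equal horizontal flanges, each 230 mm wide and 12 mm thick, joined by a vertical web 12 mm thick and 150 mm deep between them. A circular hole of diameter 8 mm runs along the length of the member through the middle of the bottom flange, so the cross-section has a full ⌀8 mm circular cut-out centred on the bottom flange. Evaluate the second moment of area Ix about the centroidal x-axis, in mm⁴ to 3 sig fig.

Ix ≈ 3.93 × 10⁷ mm⁴

Treat the section as a set of non-overlapping primitives; coordinates are from the bounding-box lower-left.
Bottom flange: 230 × 12, A = 2 760 mm², y = 6 mm, Ī = 33 120 mm⁴.
Web: 12 × 150, A = 1 800 mm², y = 87 mm, Ī = 3 375 000 mm⁴.
Top flange: 230 × 12, A = 2 760 mm², y = 168 mm, Ī = 33 120 mm⁴.
Hole (subtracted): ⌀8, A = 50.265 mm², y = 6 mm, Ī = 201.06 mm⁴.
Centroid: ȳ = ΣA·y / ΣA = 87.56 mm.
Transfer each piece to the centroidal x-axis using Ī + A·d² with d = y − 87.56:
  bottom flange: d = -81.56 mm → contributes +18 392 761 mm⁴
  web: d = -0.56006 mm → contributes +3 375 565 mm⁴
  top flange: d = 80.44 mm → contributes +17 891 931 mm⁴
  hole: d = -81.56 mm → contributes −334 569 mm⁴
Total I = 39 325 687 mm⁴.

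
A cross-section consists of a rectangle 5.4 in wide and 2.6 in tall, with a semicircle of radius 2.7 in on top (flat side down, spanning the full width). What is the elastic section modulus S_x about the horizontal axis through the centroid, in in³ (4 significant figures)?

S_x ≈ 17.74 in³

Break the section into simple shapes (no overlaps), measuring from the bottom-left corner of the bounding box.
Rectangular body: 5.4 × 2.6, A = 14.04 in², y = 1.3 in, Ī = 7.9092 in⁴.
Semicircular cap: semicircle r = 2.7, A = 11.4511 in², y = 3.74592 in, Ī = 5.83293 in⁴.
Centroid: ȳ = ΣA·y / ΣA = 2.39875 in.
Transfer each piece to the horizontal axis through the centroid using Ī + A·d² with d = y − 2.39875:
  rectangular body: d = -1.09875 in → contributes +24.8591 in⁴
  semicircular cap: d = 1.34716 in → contributes +26.6149 in⁴
Total I = 51.474 in⁴.
Extreme fibre distance c = 2.90125 in; S = I/c = 17.742 in³.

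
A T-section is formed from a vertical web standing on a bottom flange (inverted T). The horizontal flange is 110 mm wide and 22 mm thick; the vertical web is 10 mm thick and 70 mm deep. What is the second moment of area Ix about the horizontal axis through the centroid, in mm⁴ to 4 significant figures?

Ix ≈ 1.532 × 10⁶ mm⁴

Split into non-overlapping primitives; take the origin at the lower-left of the bounding box.
Flange: 110 × 22, A = 2 420 mm², y = 11 mm, Ī = 97606.7 mm⁴.
Web: 10 × 70, A = 700 mm², y = 57 mm, Ī = 285 833 mm⁴.
Centroid: ȳ = ΣA·y / ΣA = 21.3205 mm.
Transfer each piece to the horizontal axis through the centroid using Ī + A·d² with d = y − 21.3205:
  flange: d = -10.3205 mm → contributes +355 368 mm⁴
  web: d = 35.6795 mm → contributes +1 176 951 mm⁴
Total I = 1 532 319 mm⁴.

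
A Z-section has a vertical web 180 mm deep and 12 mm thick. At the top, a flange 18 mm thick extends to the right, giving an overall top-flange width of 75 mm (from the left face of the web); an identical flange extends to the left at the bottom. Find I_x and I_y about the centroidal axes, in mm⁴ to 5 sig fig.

I_x ≈ 2.0774 × 10⁷ mm⁴, I_y ≈ 3.9654 × 10⁶ mm⁴

Break the section into simple shapes (no overlaps), measuring from the bottom-left corner of the bounding box.
Web: 12 × 180, A = 2 160 mm², y = 90 mm, Ī = 5 832 000 mm⁴.
Top flange (beyond web): 63 × 18, A = 1 134 mm², y = 171 mm, Ī = 30 618 mm⁴.
Bottom flange (beyond web): 63 × 18, A = 1 134 mm², y = 9 mm, Ī = 30 618 mm⁴.
Centroid: ȳ = ΣA·y / ΣA = 90 mm.
Transfer each piece to the centroidal x-axis using Ī + A·d² with d = y − 90:
  web: d = 0 mm → contributes +5 832 000 mm⁴
  top flange (beyond web): d = 81 mm → contributes +7 470 792 mm⁴
  bottom flange (beyond web): d = -81 mm → contributes +7 470 792 mm⁴
Total I = 20 773 584 mm⁴.
For the y-axis: x̄ = 69 mm.
Repeating about the centroidal y-axis gives I_y = 3 965 436 mm⁴.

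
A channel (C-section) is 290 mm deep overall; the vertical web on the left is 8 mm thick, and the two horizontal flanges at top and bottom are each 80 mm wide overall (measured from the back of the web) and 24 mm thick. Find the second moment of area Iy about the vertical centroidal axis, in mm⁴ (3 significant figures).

Decompose the section into non-overlapping parts with the origin at the bottom-left of its bounding rectangle.
Web: 8 × 290, A = 2 320 mm², x = 4 mm, Ī = 12 373 mm⁴.
Top flange (beyond web): 72 × 24, A = 1 728 mm², x = 44 mm, Ī = 746 496 mm⁴.
Bottom flange (beyond web): 72 × 24, A = 1 728 mm², x = 44 mm, Ī = 746 496 mm⁴.
Centroid: x̄ = ΣA·x / ΣA = 27.934 mm.
Transfer each piece to the vertical centroidal axis using Ī + A·d² with d = x − 27.934:
  web: d = -23.934 mm → contributes +1 341 300 mm⁴
  top flange (beyond web): d = 16.066 mm → contributes +1 192 548 mm⁴
  bottom flange (beyond web): d = 16.066 mm → contributes +1 192 548 mm⁴
Total I = 3 726 396 mm⁴.

Iy ≈ 3.73 × 10⁶ mm⁴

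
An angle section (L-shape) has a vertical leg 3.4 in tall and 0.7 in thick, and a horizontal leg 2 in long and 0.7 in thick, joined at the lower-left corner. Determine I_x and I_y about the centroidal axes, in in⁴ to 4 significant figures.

Split into non-overlapping primitives; take the origin at the lower-left of the bounding box.
Vertical leg: 0.7 × 3.4, A = 2.38 in², y = 1.7 in, Ī = 2.29273 in⁴.
Horizontal leg (remainder): 1.3 × 0.7, A = 0.91 in², y = 0.35 in, Ī = 0.0371583 in⁴.
Centroid: ȳ = ΣA·y / ΣA = 1.3266 in.
Transfer each piece to the centroidal x-axis using Ī + A·d² with d = y − 1.3266:
  vertical leg: d = 0.373404 in → contributes +2.62458 in⁴
  horizontal leg (remainder): d = -0.976596 in → contributes +0.905061 in⁴
Total I = 3.52964 in⁴.
For the y-axis: x̄ = 0.626596 in.
Repeating about the centroidal y-axis gives I_y = 0.88364 in⁴.

I_x ≈ 3.530 in⁴, I_y ≈ 0.8836 in⁴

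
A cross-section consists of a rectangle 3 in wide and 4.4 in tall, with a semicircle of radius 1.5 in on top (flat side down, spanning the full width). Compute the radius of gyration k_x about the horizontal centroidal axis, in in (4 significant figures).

Treat the section as a set of non-overlapping primitives; coordinates are from the bounding-box lower-left.
Rectangular body: 3 × 4.4, A = 13.2 in², y = 2.2 in, Ī = 21.296 in⁴.
Semicircular cap: semicircle r = 1.5, A = 3.53429 in², y = 5.03662 in, Ī = 0.555645 in⁴.
Centroid: ȳ = ΣA·y / ΣA = 2.7991 in.
Transfer each piece to the horizontal centroidal axis using Ī + A·d² with d = y − 2.7991:
  rectangular body: d = -0.599096 in → contributes +26.0337 in⁴
  semicircular cap: d = 2.23752 in → contributes +18.2501 in⁴
Total I = 44.2838 in⁴.
Radius of gyration: k = √(I/A) = √(44.2838 / 16.7343) = 1.62674 in.

k_x ≈ 1.627 in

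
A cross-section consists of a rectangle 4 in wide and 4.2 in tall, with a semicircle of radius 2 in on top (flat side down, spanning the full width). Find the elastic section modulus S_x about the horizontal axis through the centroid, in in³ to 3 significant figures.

S_x ≈ 20.1 in³

Break the section into simple shapes (no overlaps), measuring from the bottom-left corner of the bounding box.
Rectangular body: 4 × 4.2, A = 16.8 in², y = 2.1 in, Ī = 24.696 in⁴.
Semicircular cap: semicircle r = 2, A = 6.2832 in², y = 5.0488 in, Ī = 1.7561 in⁴.
Centroid: ȳ = ΣA·y / ΣA = 2.9027 in.
Transfer each piece to the horizontal axis through the centroid using Ī + A·d² with d = y − 2.9027:
  rectangular body: d = -0.80266 in → contributes +35.52 in⁴
  semicircular cap: d = 2.1462 in → contributes +30.697 in⁴
Total I = 66.216 in⁴.
Extreme fibre distance c = 3.2973 in; S = I/c = 20.082 in³.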